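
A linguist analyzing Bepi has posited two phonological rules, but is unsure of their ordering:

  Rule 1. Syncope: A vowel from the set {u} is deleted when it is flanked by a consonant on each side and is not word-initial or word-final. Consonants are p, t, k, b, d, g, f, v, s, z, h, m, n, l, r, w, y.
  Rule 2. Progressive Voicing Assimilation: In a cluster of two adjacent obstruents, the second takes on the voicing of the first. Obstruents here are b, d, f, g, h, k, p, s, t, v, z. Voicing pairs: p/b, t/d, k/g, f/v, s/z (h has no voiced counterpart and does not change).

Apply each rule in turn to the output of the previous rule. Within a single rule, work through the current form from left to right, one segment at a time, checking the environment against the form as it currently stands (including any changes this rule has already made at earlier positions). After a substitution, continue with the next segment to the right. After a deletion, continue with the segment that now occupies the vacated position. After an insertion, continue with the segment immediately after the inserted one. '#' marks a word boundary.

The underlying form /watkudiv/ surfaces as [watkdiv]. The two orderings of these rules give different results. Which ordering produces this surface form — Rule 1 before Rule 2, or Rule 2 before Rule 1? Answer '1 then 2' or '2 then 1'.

Order 1 then 2:
  1 Syncope: [watkudiv] → [watkdiv]
  2 Progressive Voicing Assimilation: [watkdiv] → [watktiv]
  result: [watktiv]
Order 2 then 1:
  2 Progressive Voicing Assimilation: no change — [watkudiv]
  1 Syncope: [watkudiv] → [watkdiv]
  result: [watkdiv]

2 then 1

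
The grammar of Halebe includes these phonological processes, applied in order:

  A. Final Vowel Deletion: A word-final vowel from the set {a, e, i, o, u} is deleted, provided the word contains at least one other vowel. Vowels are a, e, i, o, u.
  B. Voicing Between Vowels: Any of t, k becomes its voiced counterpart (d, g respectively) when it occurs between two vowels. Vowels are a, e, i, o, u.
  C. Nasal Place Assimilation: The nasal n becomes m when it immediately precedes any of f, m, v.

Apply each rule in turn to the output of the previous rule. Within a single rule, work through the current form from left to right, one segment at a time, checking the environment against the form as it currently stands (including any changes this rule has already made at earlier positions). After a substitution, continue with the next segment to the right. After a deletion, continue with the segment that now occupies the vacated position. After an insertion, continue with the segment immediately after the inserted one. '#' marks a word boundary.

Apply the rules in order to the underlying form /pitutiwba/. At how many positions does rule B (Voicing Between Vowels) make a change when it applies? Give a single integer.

A Final Vowel Deletion: [pitutiwba] → [pitutiwb]
B Voicing Between Vowels: [pitutiwb] → [pidudiwb]
C Nasal Place Assimilation: no change — [pidudiwb]
Rule B changed 2 position(s).

2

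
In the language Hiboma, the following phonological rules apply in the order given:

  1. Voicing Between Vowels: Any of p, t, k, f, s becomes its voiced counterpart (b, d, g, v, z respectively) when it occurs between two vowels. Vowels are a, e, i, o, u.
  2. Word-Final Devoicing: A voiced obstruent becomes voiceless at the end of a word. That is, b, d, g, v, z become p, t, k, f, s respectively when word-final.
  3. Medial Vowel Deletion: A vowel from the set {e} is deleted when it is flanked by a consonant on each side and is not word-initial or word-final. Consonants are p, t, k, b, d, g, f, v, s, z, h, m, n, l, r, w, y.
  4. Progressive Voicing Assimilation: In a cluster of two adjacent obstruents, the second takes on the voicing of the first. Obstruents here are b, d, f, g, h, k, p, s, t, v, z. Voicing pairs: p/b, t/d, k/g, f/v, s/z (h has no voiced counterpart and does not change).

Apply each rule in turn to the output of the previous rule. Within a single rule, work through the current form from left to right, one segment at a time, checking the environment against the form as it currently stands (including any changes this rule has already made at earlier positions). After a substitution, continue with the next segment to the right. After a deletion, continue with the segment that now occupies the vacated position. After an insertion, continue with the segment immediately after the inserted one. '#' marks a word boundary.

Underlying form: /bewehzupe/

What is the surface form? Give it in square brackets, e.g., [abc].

[bwhsube]

1 Voicing Between Vowels: [bewehzupe] → [bewehzube]
2 Word-Final Devoicing: no change — [bewehzube]
3 Medial Vowel Deletion: [bewehzube] → [bwhzube]
4 Progressive Voicing Assimilation: [bwhzube] → [bwhsube]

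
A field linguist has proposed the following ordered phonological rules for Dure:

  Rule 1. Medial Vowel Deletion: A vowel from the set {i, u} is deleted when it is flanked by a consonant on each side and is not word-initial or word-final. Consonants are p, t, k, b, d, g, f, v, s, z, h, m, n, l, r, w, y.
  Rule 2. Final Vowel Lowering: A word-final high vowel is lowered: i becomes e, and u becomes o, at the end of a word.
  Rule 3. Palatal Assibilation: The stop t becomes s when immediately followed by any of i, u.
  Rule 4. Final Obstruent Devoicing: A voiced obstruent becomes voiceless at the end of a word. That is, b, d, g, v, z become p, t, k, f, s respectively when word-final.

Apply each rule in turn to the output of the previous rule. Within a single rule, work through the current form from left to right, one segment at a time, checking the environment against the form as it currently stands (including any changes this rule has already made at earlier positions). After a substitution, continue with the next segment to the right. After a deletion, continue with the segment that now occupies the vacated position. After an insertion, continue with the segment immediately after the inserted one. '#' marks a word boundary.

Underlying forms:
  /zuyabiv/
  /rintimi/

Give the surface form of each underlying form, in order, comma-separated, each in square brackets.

/zuyabiv/:
  Rule 1 Medial Vowel Deletion: [zuyabiv] → [zyabv]
  Rule 2 Final Vowel Lowering: no change — [zyabv]
  Rule 3 Palatal Assibilation: no change — [zyabv]
  Rule 4 Final Obstruent Devoicing: [zyabv] → [zyabf]
/rintimi/:
  Rule 1 Medial Vowel Deletion: [rintimi] → [rntmi]
  Rule 2 Final Vowel Lowering: [rntmi] → [rntme]
  Rule 3 Palatal Assibilation: no change — [rntme]
  Rule 4 Final Obstruent Devoicing: no change — [rntme]

[zyabf], [rntme]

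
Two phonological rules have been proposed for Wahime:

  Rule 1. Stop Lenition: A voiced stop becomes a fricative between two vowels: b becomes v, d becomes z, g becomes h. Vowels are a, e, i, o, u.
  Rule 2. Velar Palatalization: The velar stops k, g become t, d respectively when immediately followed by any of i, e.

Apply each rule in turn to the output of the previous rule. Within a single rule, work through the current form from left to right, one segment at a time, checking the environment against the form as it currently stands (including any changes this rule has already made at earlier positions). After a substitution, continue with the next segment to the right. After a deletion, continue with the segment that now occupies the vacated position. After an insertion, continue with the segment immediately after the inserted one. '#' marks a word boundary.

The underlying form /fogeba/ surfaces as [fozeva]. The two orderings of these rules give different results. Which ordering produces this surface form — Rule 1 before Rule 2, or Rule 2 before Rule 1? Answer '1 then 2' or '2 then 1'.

2 then 1

Order 1 then 2:
  1 Stop Lenition: [fogeba] → [foheva]
  2 Velar Palatalization: no change — [foheva]
  result: [foheva]
Order 2 then 1:
  2 Velar Palatalization: [fogeba] → [fodeba]
  1 Stop Lenition: [fodeba] → [fozeva]
  result: [fozeva]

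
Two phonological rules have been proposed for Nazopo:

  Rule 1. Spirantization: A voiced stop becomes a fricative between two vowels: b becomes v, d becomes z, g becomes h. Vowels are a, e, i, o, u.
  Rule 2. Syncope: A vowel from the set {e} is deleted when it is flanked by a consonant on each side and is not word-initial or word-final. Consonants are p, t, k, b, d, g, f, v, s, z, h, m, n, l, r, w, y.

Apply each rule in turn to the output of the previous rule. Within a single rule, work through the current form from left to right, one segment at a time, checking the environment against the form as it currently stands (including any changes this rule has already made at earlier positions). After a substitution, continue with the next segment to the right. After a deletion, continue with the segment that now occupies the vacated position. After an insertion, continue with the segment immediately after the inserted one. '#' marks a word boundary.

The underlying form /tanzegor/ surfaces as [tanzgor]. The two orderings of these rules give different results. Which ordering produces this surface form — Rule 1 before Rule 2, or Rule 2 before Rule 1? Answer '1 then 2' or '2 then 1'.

2 then 1

Order 1 then 2:
  1 Spirantization: [tanzegor] → [tanzehor]
  2 Syncope: [tanzehor] → [tanzhor]
  result: [tanzhor]
Order 2 then 1:
  2 Syncope: [tanzegor] → [tanzgor]
  1 Spirantization: no change — [tanzgor]
  result: [tanzgor]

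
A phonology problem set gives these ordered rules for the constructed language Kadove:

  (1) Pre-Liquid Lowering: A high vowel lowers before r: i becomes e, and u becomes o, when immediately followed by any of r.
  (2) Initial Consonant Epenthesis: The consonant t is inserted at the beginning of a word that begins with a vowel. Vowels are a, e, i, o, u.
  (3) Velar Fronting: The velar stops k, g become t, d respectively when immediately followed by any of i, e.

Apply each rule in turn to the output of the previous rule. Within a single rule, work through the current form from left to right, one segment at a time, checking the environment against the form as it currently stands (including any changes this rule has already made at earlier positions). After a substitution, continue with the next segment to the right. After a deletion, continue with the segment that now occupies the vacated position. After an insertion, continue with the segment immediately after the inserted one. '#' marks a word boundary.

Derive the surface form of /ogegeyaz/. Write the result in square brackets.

[todedeyaz]

(1) Pre-Liquid Lowering: no change — [ogegeyaz]
(2) Initial Consonant Epenthesis: [ogegeyaz] → [togegeyaz]
(3) Velar Fronting: [togegeyaz] → [todedeyaz]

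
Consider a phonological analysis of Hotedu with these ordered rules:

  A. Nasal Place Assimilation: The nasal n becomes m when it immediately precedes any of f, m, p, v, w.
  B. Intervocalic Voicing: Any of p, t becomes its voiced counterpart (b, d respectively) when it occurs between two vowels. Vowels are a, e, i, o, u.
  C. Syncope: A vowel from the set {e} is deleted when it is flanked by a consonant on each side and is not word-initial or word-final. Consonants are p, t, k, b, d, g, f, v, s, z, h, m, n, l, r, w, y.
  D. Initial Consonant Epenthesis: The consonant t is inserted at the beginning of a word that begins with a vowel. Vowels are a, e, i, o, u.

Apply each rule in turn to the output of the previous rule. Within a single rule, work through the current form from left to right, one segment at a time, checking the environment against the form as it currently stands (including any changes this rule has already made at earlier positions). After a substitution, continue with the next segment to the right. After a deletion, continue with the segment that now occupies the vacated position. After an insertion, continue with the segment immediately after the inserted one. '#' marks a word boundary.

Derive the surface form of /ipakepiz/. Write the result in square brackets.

A Nasal Place Assimilation: no change — [ipakepiz]
B Intervocalic Voicing: [ipakepiz] → [ibakebiz]
C Syncope: [ibakebiz] → [ibakbiz]
D Initial Consonant Epenthesis: [ibakbiz] → [tibakbiz]

[tibakbiz]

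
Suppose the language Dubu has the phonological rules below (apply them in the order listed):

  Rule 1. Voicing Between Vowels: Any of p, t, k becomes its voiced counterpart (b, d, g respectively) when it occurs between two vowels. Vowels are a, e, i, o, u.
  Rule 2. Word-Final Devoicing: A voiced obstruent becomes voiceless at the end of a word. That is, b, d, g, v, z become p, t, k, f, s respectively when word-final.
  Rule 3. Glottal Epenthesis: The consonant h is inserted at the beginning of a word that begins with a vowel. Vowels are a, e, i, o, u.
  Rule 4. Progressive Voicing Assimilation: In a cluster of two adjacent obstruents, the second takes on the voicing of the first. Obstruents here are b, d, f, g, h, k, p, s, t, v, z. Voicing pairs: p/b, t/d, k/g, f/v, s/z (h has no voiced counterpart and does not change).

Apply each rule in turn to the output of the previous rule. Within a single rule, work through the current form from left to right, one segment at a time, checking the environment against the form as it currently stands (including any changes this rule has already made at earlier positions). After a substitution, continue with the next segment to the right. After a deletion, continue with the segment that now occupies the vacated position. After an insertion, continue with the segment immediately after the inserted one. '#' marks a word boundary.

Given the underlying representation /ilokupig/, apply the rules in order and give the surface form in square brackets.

Rule 1 Voicing Between Vowels: [ilokupig] → [ilogubig]
Rule 2 Word-Final Devoicing: [ilogubig] → [ilogubik]
Rule 3 Glottal Epenthesis: [ilogubik] → [hilogubik]
Rule 4 Progressive Voicing Assimilation: no change — [hilogubik]

[hilogubik]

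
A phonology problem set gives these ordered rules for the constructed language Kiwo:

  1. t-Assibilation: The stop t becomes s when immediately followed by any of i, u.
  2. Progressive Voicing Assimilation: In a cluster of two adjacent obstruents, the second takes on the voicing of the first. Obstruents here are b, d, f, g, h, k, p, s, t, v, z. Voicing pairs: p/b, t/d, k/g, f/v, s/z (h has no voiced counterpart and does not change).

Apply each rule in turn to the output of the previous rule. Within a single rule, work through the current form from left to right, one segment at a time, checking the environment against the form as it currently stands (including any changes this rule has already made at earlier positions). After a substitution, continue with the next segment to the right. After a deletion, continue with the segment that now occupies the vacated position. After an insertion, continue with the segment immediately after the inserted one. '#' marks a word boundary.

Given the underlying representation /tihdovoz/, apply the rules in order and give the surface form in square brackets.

[sihtovoz]

1 t-Assibilation: [tihdovoz] → [sihdovoz]
2 Progressive Voicing Assimilation: [sihdovoz] → [sihtovoz]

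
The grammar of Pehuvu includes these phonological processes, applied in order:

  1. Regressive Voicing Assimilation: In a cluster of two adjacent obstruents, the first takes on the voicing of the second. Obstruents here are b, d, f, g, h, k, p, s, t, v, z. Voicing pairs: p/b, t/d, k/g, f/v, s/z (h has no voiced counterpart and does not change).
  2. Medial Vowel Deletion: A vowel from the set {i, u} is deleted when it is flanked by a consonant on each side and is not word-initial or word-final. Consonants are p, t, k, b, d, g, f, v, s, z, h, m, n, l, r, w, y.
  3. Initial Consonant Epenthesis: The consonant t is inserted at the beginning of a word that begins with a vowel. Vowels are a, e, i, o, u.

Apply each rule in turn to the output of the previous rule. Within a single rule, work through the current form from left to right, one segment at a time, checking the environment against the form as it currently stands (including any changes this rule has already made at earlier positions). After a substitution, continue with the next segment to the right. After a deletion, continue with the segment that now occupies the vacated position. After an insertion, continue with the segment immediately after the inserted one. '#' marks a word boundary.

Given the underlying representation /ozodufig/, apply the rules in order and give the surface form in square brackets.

[tozodfg]

1 Regressive Voicing Assimilation: no change — [ozodufig]
2 Medial Vowel Deletion: [ozodufig] → [ozodfg]
3 Initial Consonant Epenthesis: [ozodfg] → [tozodfg]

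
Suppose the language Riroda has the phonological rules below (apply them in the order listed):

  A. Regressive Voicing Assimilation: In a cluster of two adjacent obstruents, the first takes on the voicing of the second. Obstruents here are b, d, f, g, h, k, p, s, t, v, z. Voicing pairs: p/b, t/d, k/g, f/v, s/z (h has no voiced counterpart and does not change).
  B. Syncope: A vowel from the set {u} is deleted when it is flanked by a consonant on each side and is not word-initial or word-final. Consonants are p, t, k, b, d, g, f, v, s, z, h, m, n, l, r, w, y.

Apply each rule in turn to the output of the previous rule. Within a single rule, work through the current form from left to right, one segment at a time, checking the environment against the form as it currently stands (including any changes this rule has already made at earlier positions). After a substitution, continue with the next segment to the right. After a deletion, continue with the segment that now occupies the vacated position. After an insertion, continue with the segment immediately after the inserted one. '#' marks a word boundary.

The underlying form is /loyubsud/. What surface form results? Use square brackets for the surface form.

A Regressive Voicing Assimilation: [loyubsud] → [loyupsud]
B Syncope: [loyupsud] → [loypsd]

[loypsd]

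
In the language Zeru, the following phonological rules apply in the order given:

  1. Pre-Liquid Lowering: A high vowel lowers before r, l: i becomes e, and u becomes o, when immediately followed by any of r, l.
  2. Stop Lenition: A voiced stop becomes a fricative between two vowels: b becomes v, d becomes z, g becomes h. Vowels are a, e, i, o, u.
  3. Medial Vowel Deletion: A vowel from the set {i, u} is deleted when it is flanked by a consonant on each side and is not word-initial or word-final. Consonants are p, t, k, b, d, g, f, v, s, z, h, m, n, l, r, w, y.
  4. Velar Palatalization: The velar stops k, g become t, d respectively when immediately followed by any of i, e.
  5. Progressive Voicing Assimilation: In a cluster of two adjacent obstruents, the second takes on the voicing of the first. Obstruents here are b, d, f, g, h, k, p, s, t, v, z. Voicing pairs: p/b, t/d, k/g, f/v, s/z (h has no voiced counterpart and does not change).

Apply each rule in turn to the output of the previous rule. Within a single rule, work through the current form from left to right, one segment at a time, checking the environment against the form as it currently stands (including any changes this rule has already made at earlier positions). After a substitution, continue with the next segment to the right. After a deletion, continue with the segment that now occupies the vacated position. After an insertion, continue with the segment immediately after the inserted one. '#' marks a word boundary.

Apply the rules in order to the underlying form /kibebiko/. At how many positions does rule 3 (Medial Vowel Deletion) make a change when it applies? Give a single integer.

2

1 Pre-Liquid Lowering: no change — [kibebiko]
2 Stop Lenition: [kibebiko] → [kiveviko]
3 Medial Vowel Deletion: [kiveviko] → [kvevko]
4 Velar Palatalization: no change — [kvevko]
5 Progressive Voicing Assimilation: [kvevko] → [kfevgo]
Rule 3 changed 2 position(s).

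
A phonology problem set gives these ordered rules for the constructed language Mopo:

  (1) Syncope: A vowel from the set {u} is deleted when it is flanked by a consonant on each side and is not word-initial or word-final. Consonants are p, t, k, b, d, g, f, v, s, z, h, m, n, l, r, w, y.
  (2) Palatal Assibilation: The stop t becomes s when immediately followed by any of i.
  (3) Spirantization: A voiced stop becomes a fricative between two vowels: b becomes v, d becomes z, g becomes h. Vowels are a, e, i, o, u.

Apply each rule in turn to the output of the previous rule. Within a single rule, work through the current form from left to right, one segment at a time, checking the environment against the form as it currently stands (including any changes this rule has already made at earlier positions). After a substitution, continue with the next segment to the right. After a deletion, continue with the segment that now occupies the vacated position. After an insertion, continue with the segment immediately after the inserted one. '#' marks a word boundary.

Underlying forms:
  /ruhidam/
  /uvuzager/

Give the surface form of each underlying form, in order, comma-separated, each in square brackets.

[rhizam], [uvzaher]

/ruhidam/:
  (1) Syncope: [ruhidam] → [rhidam]
  (2) Palatal Assibilation: no change — [rhidam]
  (3) Spirantization: [rhidam] → [rhizam]
/uvuzager/:
  (1) Syncope: [uvuzager] → [uvzager]
  (2) Palatal Assibilation: no change — [uvzager]
  (3) Spirantization: [uvzager] → [uvzaher]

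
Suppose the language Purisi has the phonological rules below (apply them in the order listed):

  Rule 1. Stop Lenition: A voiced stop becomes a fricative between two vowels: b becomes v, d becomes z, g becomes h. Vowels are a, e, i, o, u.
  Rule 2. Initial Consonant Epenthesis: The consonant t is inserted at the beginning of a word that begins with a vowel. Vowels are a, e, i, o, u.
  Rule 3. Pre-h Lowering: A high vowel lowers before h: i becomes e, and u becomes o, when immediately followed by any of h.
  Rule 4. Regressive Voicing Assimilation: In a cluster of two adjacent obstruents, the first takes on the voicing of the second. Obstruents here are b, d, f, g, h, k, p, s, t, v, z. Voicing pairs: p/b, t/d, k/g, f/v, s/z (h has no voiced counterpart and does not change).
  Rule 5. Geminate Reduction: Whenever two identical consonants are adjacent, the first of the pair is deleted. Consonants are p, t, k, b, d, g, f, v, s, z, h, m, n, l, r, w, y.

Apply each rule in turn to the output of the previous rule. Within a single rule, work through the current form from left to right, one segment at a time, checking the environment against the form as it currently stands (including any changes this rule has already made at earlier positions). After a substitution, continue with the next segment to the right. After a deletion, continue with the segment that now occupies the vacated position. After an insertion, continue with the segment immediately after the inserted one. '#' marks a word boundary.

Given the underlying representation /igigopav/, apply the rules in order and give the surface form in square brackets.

[tehehopav]

Rule 1 Stop Lenition: [igigopav] → [ihihopav]
Rule 2 Initial Consonant Epenthesis: [ihihopav] → [tihihopav]
Rule 3 Pre-h Lowering: [tihihopav] → [tehehopav]
Rule 4 Regressive Voicing Assimilation: no change — [tehehopav]
Rule 5 Geminate Reduction: no change — [tehehopav]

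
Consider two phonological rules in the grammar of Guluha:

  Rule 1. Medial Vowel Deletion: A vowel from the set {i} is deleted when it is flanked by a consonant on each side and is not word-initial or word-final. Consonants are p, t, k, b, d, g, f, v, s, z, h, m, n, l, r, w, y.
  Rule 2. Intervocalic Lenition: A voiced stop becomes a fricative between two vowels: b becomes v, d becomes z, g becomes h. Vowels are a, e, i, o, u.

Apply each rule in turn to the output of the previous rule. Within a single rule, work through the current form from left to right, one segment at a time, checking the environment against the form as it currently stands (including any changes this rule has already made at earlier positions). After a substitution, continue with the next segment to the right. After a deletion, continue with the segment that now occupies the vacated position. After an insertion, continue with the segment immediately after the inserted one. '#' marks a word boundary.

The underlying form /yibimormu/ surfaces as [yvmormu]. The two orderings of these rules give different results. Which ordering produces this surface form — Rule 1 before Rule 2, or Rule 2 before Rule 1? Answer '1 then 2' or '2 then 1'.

Order 1 then 2:
  1 Medial Vowel Deletion: [yibimormu] → [ybmormu]
  2 Intervocalic Lenition: no change — [ybmormu]
  result: [ybmormu]
Order 2 then 1:
  2 Intervocalic Lenition: [yibimormu] → [yivimormu]
  1 Medial Vowel Deletion: [yivimormu] → [yvmormu]
  result: [yvmormu]

2 then 1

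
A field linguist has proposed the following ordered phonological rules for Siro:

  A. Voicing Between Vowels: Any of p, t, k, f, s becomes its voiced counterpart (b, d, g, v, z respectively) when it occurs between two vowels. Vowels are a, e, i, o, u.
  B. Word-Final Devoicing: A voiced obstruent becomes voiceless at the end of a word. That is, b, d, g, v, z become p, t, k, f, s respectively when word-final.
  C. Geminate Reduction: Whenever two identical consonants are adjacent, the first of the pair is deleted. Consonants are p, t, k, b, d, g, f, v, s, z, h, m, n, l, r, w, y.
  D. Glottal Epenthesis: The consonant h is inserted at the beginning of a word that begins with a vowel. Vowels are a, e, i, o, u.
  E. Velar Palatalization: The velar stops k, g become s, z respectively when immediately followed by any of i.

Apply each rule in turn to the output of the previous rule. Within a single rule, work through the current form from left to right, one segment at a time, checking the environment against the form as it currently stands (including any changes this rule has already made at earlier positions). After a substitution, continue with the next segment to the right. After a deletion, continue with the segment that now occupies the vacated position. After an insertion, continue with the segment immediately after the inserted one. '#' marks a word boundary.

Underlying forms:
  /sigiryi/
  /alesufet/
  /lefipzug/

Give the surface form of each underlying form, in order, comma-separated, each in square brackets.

/sigiryi/:
  A Voicing Between Vowels: no change — [sigiryi]
  B Word-Final Devoicing: no change — [sigiryi]
  C Geminate Reduction: no change — [sigiryi]
  D Glottal Epenthesis: no change — [sigiryi]
  E Velar Palatalization: [sigiryi] → [siziryi]
/alesufet/:
  A Voicing Between Vowels: [alesufet] → [alezuvet]
  B Word-Final Devoicing: no change — [alezuvet]
  C Geminate Reduction: no change — [alezuvet]
  D Glottal Epenthesis: [alezuvet] → [halezuvet]
  E Velar Palatalization: no change — [halezuvet]
/lefipzug/:
  A Voicing Between Vowels: [lefipzug] → [levipzug]
  B Word-Final Devoicing: [levipzug] → [levipzuk]
  C Geminate Reduction: no change — [levipzuk]
  D Glottal Epenthesis: no change — [levipzuk]
  E Velar Palatalization: no change — [levipzuk]

[siziryi], [halezuvet], [levipzuk]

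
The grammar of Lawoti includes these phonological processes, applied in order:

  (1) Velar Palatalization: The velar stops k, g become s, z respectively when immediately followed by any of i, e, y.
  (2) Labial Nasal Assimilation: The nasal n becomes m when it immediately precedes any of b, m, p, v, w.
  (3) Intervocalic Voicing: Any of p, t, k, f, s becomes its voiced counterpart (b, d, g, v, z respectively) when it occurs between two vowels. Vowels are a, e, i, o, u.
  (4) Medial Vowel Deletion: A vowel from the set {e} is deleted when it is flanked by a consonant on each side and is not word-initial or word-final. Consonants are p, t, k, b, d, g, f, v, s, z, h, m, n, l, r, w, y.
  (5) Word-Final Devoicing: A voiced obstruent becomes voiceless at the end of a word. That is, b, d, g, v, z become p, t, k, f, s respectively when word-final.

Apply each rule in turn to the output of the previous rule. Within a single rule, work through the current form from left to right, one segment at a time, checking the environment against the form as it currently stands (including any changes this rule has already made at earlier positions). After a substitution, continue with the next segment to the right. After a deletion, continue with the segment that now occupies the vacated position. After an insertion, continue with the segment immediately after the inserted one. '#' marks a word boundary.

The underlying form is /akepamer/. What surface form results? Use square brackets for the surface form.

(1) Velar Palatalization: [akepamer] → [asepamer]
(2) Labial Nasal Assimilation: no change — [asepamer]
(3) Intervocalic Voicing: [asepamer] → [azebamer]
(4) Medial Vowel Deletion: [azebamer] → [azbamr]
(5) Word-Final Devoicing: no change — [azbamr]

[azbamr]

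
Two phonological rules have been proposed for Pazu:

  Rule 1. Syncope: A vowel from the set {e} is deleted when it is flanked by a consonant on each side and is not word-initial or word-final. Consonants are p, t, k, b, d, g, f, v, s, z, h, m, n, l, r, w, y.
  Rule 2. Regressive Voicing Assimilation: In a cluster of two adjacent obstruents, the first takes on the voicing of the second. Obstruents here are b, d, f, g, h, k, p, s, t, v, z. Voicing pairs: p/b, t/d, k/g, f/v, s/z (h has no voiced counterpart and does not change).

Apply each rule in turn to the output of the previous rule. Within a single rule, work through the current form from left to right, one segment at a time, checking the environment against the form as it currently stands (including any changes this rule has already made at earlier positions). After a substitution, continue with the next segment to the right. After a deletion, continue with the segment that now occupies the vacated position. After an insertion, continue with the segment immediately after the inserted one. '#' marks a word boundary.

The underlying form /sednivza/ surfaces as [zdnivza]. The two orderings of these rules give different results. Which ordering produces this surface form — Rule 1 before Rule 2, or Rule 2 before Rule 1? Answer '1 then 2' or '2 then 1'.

1 then 2

Order 1 then 2:
  1 Syncope: [sednivza] → [sdnivza]
  2 Regressive Voicing Assimilation: [sdnivza] → [zdnivza]
  result: [zdnivza]
Order 2 then 1:
  2 Regressive Voicing Assimilation: no change — [sednivza]
  1 Syncope: [sednivza] → [sdnivza]
  result: [sdnivza]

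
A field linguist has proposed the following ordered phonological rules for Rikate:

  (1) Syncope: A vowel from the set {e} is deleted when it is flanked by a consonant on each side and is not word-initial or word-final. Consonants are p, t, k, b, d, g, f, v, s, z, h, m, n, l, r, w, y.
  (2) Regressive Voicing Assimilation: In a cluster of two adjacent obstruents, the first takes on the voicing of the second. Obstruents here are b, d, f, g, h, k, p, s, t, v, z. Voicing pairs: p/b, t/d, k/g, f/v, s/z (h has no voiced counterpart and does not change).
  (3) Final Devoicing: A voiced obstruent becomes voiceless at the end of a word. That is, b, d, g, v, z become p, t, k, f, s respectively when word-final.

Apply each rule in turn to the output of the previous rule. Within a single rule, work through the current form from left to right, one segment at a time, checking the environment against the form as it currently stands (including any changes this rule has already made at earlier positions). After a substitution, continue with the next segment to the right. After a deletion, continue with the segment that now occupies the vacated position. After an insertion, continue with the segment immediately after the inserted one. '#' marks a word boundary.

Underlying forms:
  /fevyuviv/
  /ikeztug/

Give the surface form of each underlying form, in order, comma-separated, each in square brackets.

[vvyuvif], [igstuk]

/fevyuviv/:
  (1) Syncope: [fevyuviv] → [fvyuviv]
  (2) Regressive Voicing Assimilation: [fvyuviv] → [vvyuviv]
  (3) Final Devoicing: [vvyuviv] → [vvyuvif]
/ikeztug/:
  (1) Syncope: [ikeztug] → [ikztug]
  (2) Regressive Voicing Assimilation: [ikztug] → [igstug]
  (3) Final Devoicing: [igstug] → [igstuk]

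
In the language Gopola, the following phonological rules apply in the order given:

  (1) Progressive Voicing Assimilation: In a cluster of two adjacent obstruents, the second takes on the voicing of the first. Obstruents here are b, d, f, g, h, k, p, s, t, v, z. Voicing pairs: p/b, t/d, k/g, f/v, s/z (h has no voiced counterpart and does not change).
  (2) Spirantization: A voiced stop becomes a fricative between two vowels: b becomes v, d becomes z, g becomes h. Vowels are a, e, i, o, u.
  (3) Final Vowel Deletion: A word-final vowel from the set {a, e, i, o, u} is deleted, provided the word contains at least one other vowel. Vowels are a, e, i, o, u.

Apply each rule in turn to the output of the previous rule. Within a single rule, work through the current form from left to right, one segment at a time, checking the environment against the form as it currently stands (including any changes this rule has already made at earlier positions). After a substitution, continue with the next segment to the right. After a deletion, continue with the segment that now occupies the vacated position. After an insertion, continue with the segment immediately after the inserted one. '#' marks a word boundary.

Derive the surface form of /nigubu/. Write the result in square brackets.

(1) Progressive Voicing Assimilation: no change — [nigubu]
(2) Spirantization: [nigubu] → [nihuvu]
(3) Final Vowel Deletion: [nihuvu] → [nihuv]

[nihuv]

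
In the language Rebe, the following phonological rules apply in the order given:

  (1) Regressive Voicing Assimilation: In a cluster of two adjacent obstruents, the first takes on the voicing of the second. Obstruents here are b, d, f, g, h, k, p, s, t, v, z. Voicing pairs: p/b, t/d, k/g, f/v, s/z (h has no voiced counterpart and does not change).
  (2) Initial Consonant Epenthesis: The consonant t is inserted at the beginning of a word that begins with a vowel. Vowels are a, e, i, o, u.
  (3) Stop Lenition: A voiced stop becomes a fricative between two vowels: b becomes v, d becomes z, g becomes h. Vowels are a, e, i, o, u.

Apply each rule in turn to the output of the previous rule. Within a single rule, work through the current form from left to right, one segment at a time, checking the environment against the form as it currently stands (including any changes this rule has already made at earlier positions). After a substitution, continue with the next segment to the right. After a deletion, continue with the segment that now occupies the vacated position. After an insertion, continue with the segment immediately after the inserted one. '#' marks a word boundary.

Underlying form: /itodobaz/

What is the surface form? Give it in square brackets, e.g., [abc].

(1) Regressive Voicing Assimilation: no change — [itodobaz]
(2) Initial Consonant Epenthesis: [itodobaz] → [titodobaz]
(3) Stop Lenition: [titodobaz] → [titozovaz]

[titozovaz]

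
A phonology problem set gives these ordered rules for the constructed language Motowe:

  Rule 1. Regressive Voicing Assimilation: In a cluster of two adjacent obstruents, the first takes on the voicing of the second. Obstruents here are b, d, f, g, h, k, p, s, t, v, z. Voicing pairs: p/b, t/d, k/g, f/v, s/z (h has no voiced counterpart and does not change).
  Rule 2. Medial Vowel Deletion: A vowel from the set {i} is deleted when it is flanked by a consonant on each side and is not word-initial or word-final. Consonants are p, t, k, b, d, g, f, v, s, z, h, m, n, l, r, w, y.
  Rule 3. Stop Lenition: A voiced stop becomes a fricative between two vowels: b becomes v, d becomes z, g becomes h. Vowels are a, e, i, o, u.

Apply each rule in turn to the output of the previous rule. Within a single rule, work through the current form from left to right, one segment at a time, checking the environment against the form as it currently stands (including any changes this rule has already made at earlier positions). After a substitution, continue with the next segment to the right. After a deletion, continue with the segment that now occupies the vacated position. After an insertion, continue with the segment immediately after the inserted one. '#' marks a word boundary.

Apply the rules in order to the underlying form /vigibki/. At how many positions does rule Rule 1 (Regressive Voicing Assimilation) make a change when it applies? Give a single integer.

1

Rule 1 Regressive Voicing Assimilation: [vigibki] → [vigipki]
Rule 2 Medial Vowel Deletion: [vigipki] → [vgpki]
Rule 3 Stop Lenition: no change — [vgpki]
Rule Rule 1 changed 1 position(s).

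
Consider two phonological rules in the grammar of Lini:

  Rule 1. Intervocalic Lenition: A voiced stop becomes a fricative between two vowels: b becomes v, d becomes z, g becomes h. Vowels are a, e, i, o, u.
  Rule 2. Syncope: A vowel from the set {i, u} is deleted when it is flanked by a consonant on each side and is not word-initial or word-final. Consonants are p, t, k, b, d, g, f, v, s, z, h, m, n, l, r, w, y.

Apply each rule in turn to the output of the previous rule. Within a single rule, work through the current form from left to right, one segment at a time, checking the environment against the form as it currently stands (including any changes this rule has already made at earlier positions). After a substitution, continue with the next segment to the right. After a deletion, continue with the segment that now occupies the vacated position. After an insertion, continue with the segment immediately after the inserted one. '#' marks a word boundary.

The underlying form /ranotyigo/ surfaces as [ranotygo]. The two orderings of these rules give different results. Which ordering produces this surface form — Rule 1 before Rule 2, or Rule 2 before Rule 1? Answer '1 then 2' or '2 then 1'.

Order 1 then 2:
  1 Intervocalic Lenition: [ranotyigo] → [ranotyiho]
  2 Syncope: [ranotyiho] → [ranotyho]
  result: [ranotyho]
Order 2 then 1:
  2 Syncope: [ranotyigo] → [ranotygo]
  1 Intervocalic Lenition: no change — [ranotygo]
  result: [ranotygo]

2 then 1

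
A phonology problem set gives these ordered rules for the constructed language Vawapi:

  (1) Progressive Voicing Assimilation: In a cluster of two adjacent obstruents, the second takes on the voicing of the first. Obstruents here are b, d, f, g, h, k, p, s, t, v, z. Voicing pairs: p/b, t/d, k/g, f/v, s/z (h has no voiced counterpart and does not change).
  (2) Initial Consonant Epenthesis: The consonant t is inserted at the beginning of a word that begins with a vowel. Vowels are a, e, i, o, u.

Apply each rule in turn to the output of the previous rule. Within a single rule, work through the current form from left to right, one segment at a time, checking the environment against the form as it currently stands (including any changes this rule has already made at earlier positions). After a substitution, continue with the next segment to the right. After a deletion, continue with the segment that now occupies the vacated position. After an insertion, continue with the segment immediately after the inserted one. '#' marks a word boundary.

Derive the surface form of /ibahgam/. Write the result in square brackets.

[tibahkam]

(1) Progressive Voicing Assimilation: [ibahgam] → [ibahkam]
(2) Initial Consonant Epenthesis: [ibahkam] → [tibahkam]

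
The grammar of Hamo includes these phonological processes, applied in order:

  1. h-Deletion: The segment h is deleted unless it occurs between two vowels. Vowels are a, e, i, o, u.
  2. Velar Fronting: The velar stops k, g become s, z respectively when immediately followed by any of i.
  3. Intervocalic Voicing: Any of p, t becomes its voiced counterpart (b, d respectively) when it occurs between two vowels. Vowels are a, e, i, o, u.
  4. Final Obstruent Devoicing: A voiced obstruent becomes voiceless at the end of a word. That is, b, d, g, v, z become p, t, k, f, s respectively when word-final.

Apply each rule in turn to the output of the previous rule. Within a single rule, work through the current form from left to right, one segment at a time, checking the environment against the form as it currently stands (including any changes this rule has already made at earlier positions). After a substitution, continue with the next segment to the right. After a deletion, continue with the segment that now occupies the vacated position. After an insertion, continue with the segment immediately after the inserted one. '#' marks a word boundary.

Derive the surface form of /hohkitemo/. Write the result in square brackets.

[osidemo]

1 h-Deletion: [hohkitemo] → [okitemo]
2 Velar Fronting: [okitemo] → [ositemo]
3 Intervocalic Voicing: [ositemo] → [osidemo]
4 Final Obstruent Devoicing: no change — [osidemo]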